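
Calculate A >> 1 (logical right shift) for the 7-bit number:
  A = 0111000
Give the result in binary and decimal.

Logical shift right by 1: drop the bottom 1 bit(s), prepend 1 zero(s) on the left.
  0111000  ->  keep [011100], discard [0], prepend 0
= 0011100

Answer: 0011100 (28)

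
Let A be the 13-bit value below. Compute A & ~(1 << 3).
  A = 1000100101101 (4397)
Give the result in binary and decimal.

Mask = ~(1 << 3) = 1111111110111
Bit 3 of A is 1, so AND-ing with the mask clears it to 0.
  1000100101101
& 1111111110111
---------------
  1000100100101

Answer: 1000100100101 (4389)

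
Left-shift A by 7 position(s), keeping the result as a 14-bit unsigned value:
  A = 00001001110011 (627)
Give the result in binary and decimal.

Shift left by 7: drop the top 7 bit(s), append 7 zero(s) on the right.
  00001001110011  ->  discard [0000100], keep [1110011], append 0000000
= 11100110000000

Answer: 11100110000000 (14720)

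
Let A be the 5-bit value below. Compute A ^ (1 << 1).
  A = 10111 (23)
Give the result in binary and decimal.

Mask = 1 << 1 = 00010
Bit 1 of A is 1; XOR with the mask flips it to 0.
  10111
^ 00010
-------
  10101

Answer: 10101 (21)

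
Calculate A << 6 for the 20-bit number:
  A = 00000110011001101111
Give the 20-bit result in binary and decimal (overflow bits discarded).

Shift left by 6: drop the top 6 bit(s), append 6 zero(s) on the right.
  00000110011001101111  ->  discard [000001], keep [10011001101111], append 000000
= 10011001101111000000

Answer: 10011001101111000000 (629696)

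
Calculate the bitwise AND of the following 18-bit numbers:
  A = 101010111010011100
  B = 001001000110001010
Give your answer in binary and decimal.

Apply & to each column (1 only where both bits are 1):
  101010111010011100
& 001001000110001010
--------------------
  001000000010001000

Answer: 001000000010001000 (32904)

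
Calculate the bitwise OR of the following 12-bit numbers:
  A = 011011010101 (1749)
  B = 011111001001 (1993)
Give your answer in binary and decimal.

Apply | to each column (1 where either bit is 1):
  011011010101
| 011111001001
--------------
  011111011101

Answer: 011111011101 (2013)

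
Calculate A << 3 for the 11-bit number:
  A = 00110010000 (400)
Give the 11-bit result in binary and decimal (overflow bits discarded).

Shift left by 3: drop the top 3 bit(s), append 3 zero(s) on the right.
  00110010000  ->  discard [001], keep [10010000], append 000
= 10010000000

Answer: 10010000000 (1152)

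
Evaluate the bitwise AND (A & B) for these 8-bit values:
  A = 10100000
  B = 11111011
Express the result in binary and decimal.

Apply & to each column (1 only where both bits are 1):
  10100000
& 11111011
----------
  10100000

Answer: 10100000 (160)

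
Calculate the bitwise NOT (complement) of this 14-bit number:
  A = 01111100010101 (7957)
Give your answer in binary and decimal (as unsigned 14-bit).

Flip each bit (0->1, 1->0):
  01111100010101
  10000011101010

Answer: 10000011101010 (8426)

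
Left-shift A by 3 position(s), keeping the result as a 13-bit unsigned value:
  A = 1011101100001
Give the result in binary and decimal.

Shift left by 3: drop the top 3 bit(s), append 3 zero(s) on the right.
  1011101100001  ->  discard [101], keep [1101100001], append 000
= 1101100001000

Answer: 1101100001000 (6920)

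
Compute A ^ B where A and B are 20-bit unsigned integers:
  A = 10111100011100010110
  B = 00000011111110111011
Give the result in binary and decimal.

Apply ^ to each column (1 where bits differ):
  10111100011100010110
^ 00000011111110111011
----------------------
  10111111100010101101

Answer: 10111111100010101101 (784557)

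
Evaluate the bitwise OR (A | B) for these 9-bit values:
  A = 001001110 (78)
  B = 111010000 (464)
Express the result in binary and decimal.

Apply | to each column (1 where either bit is 1):
  001001110
| 111010000
-----------
  111011110

Answer: 111011110 (478)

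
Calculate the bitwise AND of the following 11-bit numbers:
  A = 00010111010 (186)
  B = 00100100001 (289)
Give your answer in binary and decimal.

Apply & to each column (1 only where both bits are 1):
  00010111010
& 00100100001
-------------
  00000100000

Answer: 00000100000 (32)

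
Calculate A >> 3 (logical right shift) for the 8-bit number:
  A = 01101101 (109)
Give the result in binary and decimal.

Logical shift right by 3: drop the bottom 3 bit(s), prepend 3 zero(s) on the left.
  01101101  ->  keep [01101], discard [101], prepend 000
= 00001101

Answer: 00001101 (13)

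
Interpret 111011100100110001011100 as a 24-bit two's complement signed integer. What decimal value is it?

MSB is 1, so the value is negative. Find the magnitude:
1. Invert bits:  000100011011001110100011
2. Add 1:        000100011011001110100100  = 1160100
3. Apply sign:   -1160100

Answer: -1160100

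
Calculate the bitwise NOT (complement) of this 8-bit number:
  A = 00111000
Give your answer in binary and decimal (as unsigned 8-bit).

Flip each bit (0->1, 1->0):
  00111000
  11000111

Answer: 11000111 (199)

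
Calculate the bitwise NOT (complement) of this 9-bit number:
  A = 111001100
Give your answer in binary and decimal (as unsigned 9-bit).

Flip each bit (0->1, 1->0):
  111001100
  000110011

Answer: 000110011 (51)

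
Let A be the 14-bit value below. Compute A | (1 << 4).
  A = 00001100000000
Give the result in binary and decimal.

Mask = 1 << 4 = 00000000010000
Bit 4 of A is 0, so OR-ing with the mask flips it to 1.
  00001100000000
| 00000000010000
----------------
  00001100010000

Answer: 00001100010000 (784)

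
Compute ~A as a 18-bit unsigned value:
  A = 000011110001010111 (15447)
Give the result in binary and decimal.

Flip each bit (0->1, 1->0):
  000011110001010111
  111100001110101000

Answer: 111100001110101000 (246696)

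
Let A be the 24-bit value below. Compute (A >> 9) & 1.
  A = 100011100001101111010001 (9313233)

Bit 9 is the 10th from the right.
  100011100001101111010001
                ^
That bit is 1.

Answer: 1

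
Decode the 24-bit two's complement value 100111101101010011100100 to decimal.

MSB is 1, so the value is negative. Find the magnitude:
1. Invert bits:  011000010010101100011011
2. Add 1:        011000010010101100011100  = 6368028
3. Apply sign:   -6368028

Answer: -6368028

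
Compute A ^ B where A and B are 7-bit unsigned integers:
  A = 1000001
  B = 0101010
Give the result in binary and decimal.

Apply ^ to each column (1 where bits differ):
  1000001
^ 0101010
---------
  1101011

Answer: 1101011 (107)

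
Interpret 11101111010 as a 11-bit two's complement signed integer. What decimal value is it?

MSB is 1, so the value is negative. Find the magnitude:
1. Invert bits:  00010000101
2. Add 1:        00010000110  = 134
3. Apply sign:   -134

Answer: -134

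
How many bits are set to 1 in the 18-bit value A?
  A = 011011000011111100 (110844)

011011000011111100
1-bits at positions (from bit 0 = LSB): 2, 3, 4, 5, 6, 7, 12, 13, 15, 16
Count = 10

Answer: 10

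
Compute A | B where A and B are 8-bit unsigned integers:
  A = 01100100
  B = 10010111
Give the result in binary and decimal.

Apply | to each column (1 where either bit is 1):
  01100100
| 10010111
----------
  11110111

Answer: 11110111 (247)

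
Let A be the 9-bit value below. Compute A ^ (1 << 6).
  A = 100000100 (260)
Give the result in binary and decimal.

Mask = 1 << 6 = 001000000
Bit 6 of A is 0; XOR with the mask flips it to 1.
  100000100
^ 001000000
-----------
  101000100

Answer: 101000100 (324)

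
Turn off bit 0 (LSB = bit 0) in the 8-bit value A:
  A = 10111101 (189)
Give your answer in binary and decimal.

Mask = ~(1 << 0) = 11111110
Bit 0 of A is 1, so AND-ing with the mask clears it to 0.
  10111101
& 11111110
----------
  10111100

Answer: 10111100 (188)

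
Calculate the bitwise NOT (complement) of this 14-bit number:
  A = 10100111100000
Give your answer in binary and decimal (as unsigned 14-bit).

Flip each bit (0->1, 1->0):
  10100111100000
  01011000011111

Answer: 01011000011111 (5663)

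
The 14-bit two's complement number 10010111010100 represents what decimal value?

MSB is 1, so the value is negative. Find the magnitude:
1. Invert bits:  01101000101011
2. Add 1:        01101000101100  = 6700
3. Apply sign:   -6700

Answer: -6700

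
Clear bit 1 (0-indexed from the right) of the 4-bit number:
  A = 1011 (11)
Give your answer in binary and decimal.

Mask = ~(1 << 1) = 1101
Bit 1 of A is 1, so AND-ing with the mask clears it to 0.
  1011
& 1101
------
  1001

Answer: 1001 (9)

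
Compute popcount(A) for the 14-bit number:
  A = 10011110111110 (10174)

10011110111110
1-bits at positions (from bit 0 = LSB): 1, 2, 3, 4, 5, 7, 8, 9, 10, 13
Count = 10

Answer: 10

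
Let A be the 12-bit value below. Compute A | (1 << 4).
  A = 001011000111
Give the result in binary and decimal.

Mask = 1 << 4 = 000000010000
Bit 4 of A is 0, so OR-ing with the mask flips it to 1.
  001011000111
| 000000010000
--------------
  001011010111

Answer: 001011010111 (727)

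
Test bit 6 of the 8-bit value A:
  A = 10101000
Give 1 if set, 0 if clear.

Bit 6 is the 7th from the right.
  10101000
   ^
That bit is 0.

Answer: 0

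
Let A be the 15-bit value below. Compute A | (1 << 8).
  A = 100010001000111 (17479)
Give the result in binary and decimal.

Mask = 1 << 8 = 000000100000000
Bit 8 of A is 0, so OR-ing with the mask flips it to 1.
  100010001000111
| 000000100000000
-----------------
  100010101000111

Answer: 100010101000111 (17735)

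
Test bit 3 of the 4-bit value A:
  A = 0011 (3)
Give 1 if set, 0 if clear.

Bit 3 is the 4th from the right.
  0011
  ^
That bit is 0.

Answer: 0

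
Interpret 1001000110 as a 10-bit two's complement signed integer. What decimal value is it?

MSB is 1, so the value is negative. Find the magnitude:
1. Invert bits:  0110111001
2. Add 1:        0110111010  = 442
3. Apply sign:   -442

Answer: -442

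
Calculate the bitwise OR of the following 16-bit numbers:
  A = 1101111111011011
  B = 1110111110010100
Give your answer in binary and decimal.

Apply | to each column (1 where either bit is 1):
  1101111111011011
| 1110111110010100
------------------
  1111111111011111

Answer: 1111111111011111 (65503)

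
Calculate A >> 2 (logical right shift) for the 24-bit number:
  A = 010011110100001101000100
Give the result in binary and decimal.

Logical shift right by 2: drop the bottom 2 bit(s), prepend 2 zero(s) on the left.
  010011110100001101000100  ->  keep [0100111101000011010001], discard [00], prepend 00
= 000100111101000011010001

Answer: 000100111101000011010001 (1298641)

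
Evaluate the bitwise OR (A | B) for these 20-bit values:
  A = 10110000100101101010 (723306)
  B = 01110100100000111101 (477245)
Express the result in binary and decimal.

Apply | to each column (1 where either bit is 1):
  10110000100101101010
| 01110100100000111101
----------------------
  11110100100101111111

Answer: 11110100100101111111 (1001855)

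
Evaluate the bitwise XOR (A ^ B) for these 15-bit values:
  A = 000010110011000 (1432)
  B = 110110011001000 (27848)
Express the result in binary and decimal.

Apply ^ to each column (1 where bits differ):
  000010110011000
^ 110110011001000
-----------------
  110100101010000

Answer: 110100101010000 (26960)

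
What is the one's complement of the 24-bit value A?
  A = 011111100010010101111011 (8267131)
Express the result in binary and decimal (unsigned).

Flip each bit (0->1, 1->0):
  011111100010010101111011
  100000011101101010000100

Answer: 100000011101101010000100 (8510084)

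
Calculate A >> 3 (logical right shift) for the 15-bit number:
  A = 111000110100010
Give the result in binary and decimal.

Logical shift right by 3: drop the bottom 3 bit(s), prepend 3 zero(s) on the left.
  111000110100010  ->  keep [111000110100], discard [010], prepend 000
= 000111000110100

Answer: 000111000110100 (3636)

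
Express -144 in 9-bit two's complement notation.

1. Binary of +144:  010010000
2. Invert bits:     101101111
3. Add 1:           101110000

Answer: 101110000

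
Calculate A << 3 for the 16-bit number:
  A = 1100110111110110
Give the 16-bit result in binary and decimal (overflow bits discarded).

Shift left by 3: drop the top 3 bit(s), append 3 zero(s) on the right.
  1100110111110110  ->  discard [110], keep [0110111110110], append 000
= 0110111110110000

Answer: 0110111110110000 (28592)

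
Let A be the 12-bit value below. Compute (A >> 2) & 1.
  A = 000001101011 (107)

Bit 2 is the 3rd from the right.
  000001101011
           ^
That bit is 0.

Answer: 0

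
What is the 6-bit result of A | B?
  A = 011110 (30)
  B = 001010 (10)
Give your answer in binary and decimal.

Apply | to each column (1 where either bit is 1):
  011110
| 001010
--------
  011110

Answer: 011110 (30)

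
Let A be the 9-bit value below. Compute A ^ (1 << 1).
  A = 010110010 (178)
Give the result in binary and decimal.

Mask = 1 << 1 = 000000010
Bit 1 of A is 1; XOR with the mask flips it to 0.
  010110010
^ 000000010
-----------
  010110000

Answer: 010110000 (176)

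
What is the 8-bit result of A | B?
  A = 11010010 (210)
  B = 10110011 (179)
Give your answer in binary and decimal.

Apply | to each column (1 where either bit is 1):
  11010010
| 10110011
----------
  11110011

Answer: 11110011 (243)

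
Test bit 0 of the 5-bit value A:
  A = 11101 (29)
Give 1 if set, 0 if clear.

Bit 0 is the 1st from the right.
  11101
      ^
That bit is 1.

Answer: 1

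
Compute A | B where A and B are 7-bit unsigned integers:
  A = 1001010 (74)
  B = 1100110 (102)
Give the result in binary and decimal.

Apply | to each column (1 where either bit is 1):
  1001010
| 1100110
---------
  1101110

Answer: 1101110 (110)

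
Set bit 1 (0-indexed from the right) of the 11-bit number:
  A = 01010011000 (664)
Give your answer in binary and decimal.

Mask = 1 << 1 = 00000000010
Bit 1 of A is 0, so OR-ing with the mask flips it to 1.
  01010011000
| 00000000010
-------------
  01010011010

Answer: 01010011010 (666)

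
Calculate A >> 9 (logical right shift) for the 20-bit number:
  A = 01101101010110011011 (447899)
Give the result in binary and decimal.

Logical shift right by 9: drop the bottom 9 bit(s), prepend 9 zero(s) on the left.
  01101101010110011011  ->  keep [01101101010], discard [110011011], prepend 000000000
= 00000000001101101010

Answer: 00000000001101101010 (874)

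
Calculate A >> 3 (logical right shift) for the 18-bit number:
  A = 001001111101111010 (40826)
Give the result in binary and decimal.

Logical shift right by 3: drop the bottom 3 bit(s), prepend 3 zero(s) on the left.
  001001111101111010  ->  keep [001001111101111], discard [010], prepend 000
= 000001001111101111

Answer: 000001001111101111 (5103)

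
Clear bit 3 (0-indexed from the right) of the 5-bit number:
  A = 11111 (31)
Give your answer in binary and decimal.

Mask = ~(1 << 3) = 10111
Bit 3 of A is 1, so AND-ing with the mask clears it to 0.
  11111
& 10111
-------
  10111

Answer: 10111 (23)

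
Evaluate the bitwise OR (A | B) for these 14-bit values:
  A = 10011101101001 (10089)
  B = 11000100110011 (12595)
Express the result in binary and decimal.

Apply | to each column (1 where either bit is 1):
  10011101101001
| 11000100110011
----------------
  11011101111011

Answer: 11011101111011 (14203)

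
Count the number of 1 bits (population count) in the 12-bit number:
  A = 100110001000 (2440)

100110001000
1-bits at positions (from bit 0 = LSB): 3, 7, 8, 11
Count = 4

Answer: 4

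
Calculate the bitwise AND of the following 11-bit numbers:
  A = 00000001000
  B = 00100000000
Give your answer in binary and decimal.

Apply & to each column (1 only where both bits are 1):
  00000001000
& 00100000000
-------------
  00000000000

Answer: 00000000000 (0)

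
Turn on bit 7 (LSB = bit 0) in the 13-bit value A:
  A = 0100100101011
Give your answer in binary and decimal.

Mask = 1 << 7 = 0000010000000
Bit 7 of A is 0, so OR-ing with the mask flips it to 1.
  0100100101011
| 0000010000000
---------------
  0100110101011

Answer: 0100110101011 (2475)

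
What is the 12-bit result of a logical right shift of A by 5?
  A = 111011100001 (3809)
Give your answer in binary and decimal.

Logical shift right by 5: drop the bottom 5 bit(s), prepend 5 zero(s) on the left.
  111011100001  ->  keep [1110111], discard [00001], prepend 00000
= 000001110111

Answer: 000001110111 (119)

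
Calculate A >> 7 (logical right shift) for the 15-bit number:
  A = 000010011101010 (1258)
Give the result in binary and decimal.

Logical shift right by 7: drop the bottom 7 bit(s), prepend 7 zero(s) on the left.
  000010011101010  ->  keep [00001001], discard [1101010], prepend 0000000
= 000000000001001

Answer: 000000000001001 (9)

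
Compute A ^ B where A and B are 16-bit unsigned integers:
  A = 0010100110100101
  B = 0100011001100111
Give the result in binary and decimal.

Apply ^ to each column (1 where bits differ):
  0010100110100101
^ 0100011001100111
------------------
  0110111111000010

Answer: 0110111111000010 (28610)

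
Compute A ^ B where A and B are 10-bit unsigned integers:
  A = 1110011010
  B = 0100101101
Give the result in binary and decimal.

Apply ^ to each column (1 where bits differ):
  1110011010
^ 0100101101
------------
  1010110111

Answer: 1010110111 (695)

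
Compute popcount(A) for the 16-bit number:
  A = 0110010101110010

0110010101110010
1-bits at positions (from bit 0 = LSB): 1, 4, 5, 6, 8, 10, 13, 14
Count = 8

Answer: 8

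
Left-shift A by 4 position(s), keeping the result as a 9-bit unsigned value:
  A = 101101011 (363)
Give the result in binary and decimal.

Shift left by 4: drop the top 4 bit(s), append 4 zero(s) on the right.
  101101011  ->  discard [1011], keep [01011], append 0000
= 010110000

Answer: 010110000 (176)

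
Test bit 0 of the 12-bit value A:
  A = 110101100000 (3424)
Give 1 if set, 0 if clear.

Bit 0 is the 1st from the right.
  110101100000
             ^
That bit is 0.

Answer: 0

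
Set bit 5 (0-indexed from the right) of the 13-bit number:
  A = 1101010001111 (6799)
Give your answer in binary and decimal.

Mask = 1 << 5 = 0000000100000
Bit 5 of A is 0, so OR-ing with the mask flips it to 1.
  1101010001111
| 0000000100000
---------------
  1101010101111

Answer: 1101010101111 (6831)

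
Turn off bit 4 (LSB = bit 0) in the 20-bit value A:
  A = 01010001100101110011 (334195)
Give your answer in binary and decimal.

Mask = ~(1 << 4) = 11111111111111101111
Bit 4 of A is 1, so AND-ing with the mask clears it to 0.
  01010001100101110011
& 11111111111111101111
----------------------
  01010001100101100011

Answer: 01010001100101100011 (334179)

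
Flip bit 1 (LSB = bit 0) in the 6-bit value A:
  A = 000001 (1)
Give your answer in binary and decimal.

Mask = 1 << 1 = 000010
Bit 1 of A is 0; XOR with the mask flips it to 1.
  000001
^ 000010
--------
  000011

Answer: 000011 (3)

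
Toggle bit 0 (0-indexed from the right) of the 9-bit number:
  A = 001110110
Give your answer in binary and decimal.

Mask = 1 << 0 = 000000001
Bit 0 of A is 0; XOR with the mask flips it to 1.
  001110110
^ 000000001
-----------
  001110111

Answer: 001110111 (119)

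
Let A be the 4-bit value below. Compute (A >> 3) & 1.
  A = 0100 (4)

Bit 3 is the 4th from the right.
  0100
  ^
That bit is 0.

Answer: 0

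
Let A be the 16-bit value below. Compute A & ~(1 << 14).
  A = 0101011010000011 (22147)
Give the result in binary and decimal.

Mask = ~(1 << 14) = 1011111111111111
Bit 14 of A is 1, so AND-ing with the mask clears it to 0.
  0101011010000011
& 1011111111111111
------------------
  0001011010000011

Answer: 0001011010000011 (5763)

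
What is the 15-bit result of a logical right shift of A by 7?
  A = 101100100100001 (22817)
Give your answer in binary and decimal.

Logical shift right by 7: drop the bottom 7 bit(s), prepend 7 zero(s) on the left.
  101100100100001  ->  keep [10110010], discard [0100001], prepend 0000000
= 000000010110010

Answer: 000000010110010 (178)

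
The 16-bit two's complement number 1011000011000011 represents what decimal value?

MSB is 1, so the value is negative. Find the magnitude:
1. Invert bits:  0100111100111100
2. Add 1:        0100111100111101  = 20285
3. Apply sign:   -20285

Answer: -20285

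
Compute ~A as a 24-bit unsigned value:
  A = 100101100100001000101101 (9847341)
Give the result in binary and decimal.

Flip each bit (0->1, 1->0):
  100101100100001000101101
  011010011011110111010010

Answer: 011010011011110111010010 (6929874)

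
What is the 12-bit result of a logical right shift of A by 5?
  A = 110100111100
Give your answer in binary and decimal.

Logical shift right by 5: drop the bottom 5 bit(s), prepend 5 zero(s) on the left.
  110100111100  ->  keep [1101001], discard [11100], prepend 00000
= 000001101001

Answer: 000001101001 (105)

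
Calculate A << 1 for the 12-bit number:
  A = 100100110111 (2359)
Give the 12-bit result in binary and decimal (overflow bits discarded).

Shift left by 1: drop the top 1 bit(s), append 1 zero(s) on the right.
  100100110111  ->  discard [1], keep [00100110111], append 0
= 001001101110

Answer: 001001101110 (622)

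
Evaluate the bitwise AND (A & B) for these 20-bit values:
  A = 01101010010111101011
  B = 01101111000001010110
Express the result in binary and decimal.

Apply & to each column (1 only where both bits are 1):
  01101010010111101011
& 01101111000001010110
----------------------
  01101010000001000010

Answer: 01101010000001000010 (434242)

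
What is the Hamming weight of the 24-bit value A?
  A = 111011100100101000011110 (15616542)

111011100100101000011110
1-bits at positions (from bit 0 = LSB): 1, 2, 3, 4, 9, 11, 14, 17, 18, 19, 21, 22, 23
Count = 13

Answer: 13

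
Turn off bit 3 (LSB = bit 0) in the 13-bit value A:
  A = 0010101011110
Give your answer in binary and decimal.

Mask = ~(1 << 3) = 1111111110111
Bit 3 of A is 1, so AND-ing with the mask clears it to 0.
  0010101011110
& 1111111110111
---------------
  0010101010110

Answer: 0010101010110 (1366)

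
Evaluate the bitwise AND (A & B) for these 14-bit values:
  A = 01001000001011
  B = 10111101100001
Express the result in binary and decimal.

Apply & to each column (1 only where both bits are 1):
  01001000001011
& 10111101100001
----------------
  00001000000001

Answer: 00001000000001 (513)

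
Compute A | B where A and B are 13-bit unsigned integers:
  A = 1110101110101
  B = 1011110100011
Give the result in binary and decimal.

Apply | to each column (1 where either bit is 1):
  1110101110101
| 1011110100011
---------------
  1111111110111

Answer: 1111111110111 (8183)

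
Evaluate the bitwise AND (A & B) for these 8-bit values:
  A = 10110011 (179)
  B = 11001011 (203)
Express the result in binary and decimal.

Apply & to each column (1 only where both bits are 1):
  10110011
& 11001011
----------
  10000011

Answer: 10000011 (131)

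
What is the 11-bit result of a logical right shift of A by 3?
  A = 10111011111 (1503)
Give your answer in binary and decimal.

Logical shift right by 3: drop the bottom 3 bit(s), prepend 3 zero(s) on the left.
  10111011111  ->  keep [10111011], discard [111], prepend 000
= 00010111011

Answer: 00010111011 (187)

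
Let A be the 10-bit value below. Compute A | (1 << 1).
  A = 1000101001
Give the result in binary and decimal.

Mask = 1 << 1 = 0000000010
Bit 1 of A is 0, so OR-ing with the mask flips it to 1.
  1000101001
| 0000000010
------------
  1000101011

Answer: 1000101011 (555)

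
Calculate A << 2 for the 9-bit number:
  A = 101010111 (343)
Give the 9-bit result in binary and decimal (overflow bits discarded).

Shift left by 2: drop the top 2 bit(s), append 2 zero(s) on the right.
  101010111  ->  discard [10], keep [1010111], append 00
= 101011100

Answer: 101011100 (348)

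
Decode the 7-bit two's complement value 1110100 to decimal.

MSB is 1, so the value is negative. Find the magnitude:
1. Invert bits:  0001011
2. Add 1:        0001100  = 12
3. Apply sign:   -12

Answer: -12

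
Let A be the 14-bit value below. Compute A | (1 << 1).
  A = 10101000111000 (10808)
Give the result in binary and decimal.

Mask = 1 << 1 = 00000000000010
Bit 1 of A is 0, so OR-ing with the mask flips it to 1.
  10101000111000
| 00000000000010
----------------
  10101000111010

Answer: 10101000111010 (10810)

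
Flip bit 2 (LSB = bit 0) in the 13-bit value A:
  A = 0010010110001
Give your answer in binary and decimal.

Mask = 1 << 2 = 0000000000100
Bit 2 of A is 0; XOR with the mask flips it to 1.
  0010010110001
^ 0000000000100
---------------
  0010010110101

Answer: 0010010110101 (1205)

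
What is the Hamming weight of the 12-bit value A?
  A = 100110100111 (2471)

100110100111
1-bits at positions (from bit 0 = LSB): 0, 1, 2, 5, 7, 8, 11
Count = 7

Answer: 7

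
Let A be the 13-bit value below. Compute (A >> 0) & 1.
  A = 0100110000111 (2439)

Bit 0 is the 1st from the right.
  0100110000111
              ^
That bit is 1.

Answer: 1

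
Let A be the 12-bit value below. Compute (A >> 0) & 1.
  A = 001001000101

Bit 0 is the 1st from the right.
  001001000101
             ^
That bit is 1.

Answer: 1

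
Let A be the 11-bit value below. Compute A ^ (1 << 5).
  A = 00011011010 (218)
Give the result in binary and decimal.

Mask = 1 << 5 = 00000100000
Bit 5 of A is 0; XOR with the mask flips it to 1.
  00011011010
^ 00000100000
-------------
  00011111010

Answer: 00011111010 (250)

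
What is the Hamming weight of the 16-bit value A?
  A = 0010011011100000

0010011011100000
1-bits at positions (from bit 0 = LSB): 5, 6, 7, 9, 10, 13
Count = 6

Answer: 6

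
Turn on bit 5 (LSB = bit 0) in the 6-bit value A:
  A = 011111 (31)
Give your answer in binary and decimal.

Mask = 1 << 5 = 100000
Bit 5 of A is 0, so OR-ing with the mask flips it to 1.
  011111
| 100000
--------
  111111

Answer: 111111 (63)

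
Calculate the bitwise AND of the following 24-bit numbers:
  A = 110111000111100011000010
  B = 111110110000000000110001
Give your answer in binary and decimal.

Apply & to each column (1 only where both bits are 1):
  110111000111100011000010
& 111110110000000000110001
--------------------------
  110110000000000000000000

Answer: 110110000000000000000000 (14155776)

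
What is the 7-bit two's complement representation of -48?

1. Binary of +48:  0110000
2. Invert bits:     1001111
3. Add 1:           1010000

Answer: 1010000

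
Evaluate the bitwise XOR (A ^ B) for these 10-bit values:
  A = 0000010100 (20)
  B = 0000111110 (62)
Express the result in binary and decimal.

Apply ^ to each column (1 where bits differ):
  0000010100
^ 0000111110
------------
  0000101010

Answer: 0000101010 (42)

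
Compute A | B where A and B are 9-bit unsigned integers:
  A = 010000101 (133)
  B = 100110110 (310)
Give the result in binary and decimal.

Apply | to each column (1 where either bit is 1):
  010000101
| 100110110
-----------
  110110111

Answer: 110110111 (439)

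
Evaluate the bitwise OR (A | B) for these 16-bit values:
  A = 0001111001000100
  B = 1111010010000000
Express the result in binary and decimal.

Apply | to each column (1 where either bit is 1):
  0001111001000100
| 1111010010000000
------------------
  1111111011000100

Answer: 1111111011000100 (65220)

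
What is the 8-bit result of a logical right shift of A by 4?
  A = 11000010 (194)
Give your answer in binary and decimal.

Logical shift right by 4: drop the bottom 4 bit(s), prepend 4 zero(s) on the left.
  11000010  ->  keep [1100], discard [0010], prepend 0000
= 00001100

Answer: 00001100 (12)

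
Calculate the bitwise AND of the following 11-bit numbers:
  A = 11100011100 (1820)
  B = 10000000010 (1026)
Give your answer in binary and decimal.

Apply & to each column (1 only where both bits are 1):
  11100011100
& 10000000010
-------------
  10000000000

Answer: 10000000000 (1024)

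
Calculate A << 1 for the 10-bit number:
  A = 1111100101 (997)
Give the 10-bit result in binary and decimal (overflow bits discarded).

Shift left by 1: drop the top 1 bit(s), append 1 zero(s) on the right.
  1111100101  ->  discard [1], keep [111100101], append 0
= 1111001010

Answer: 1111001010 (970)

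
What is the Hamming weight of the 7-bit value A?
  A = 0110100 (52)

0110100
1-bits at positions (from bit 0 = LSB): 2, 4, 5
Count = 3

Answer: 3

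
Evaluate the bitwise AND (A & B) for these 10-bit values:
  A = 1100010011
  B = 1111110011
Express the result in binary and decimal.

Apply & to each column (1 only where both bits are 1):
  1100010011
& 1111110011
------------
  1100010011

Answer: 1100010011 (787)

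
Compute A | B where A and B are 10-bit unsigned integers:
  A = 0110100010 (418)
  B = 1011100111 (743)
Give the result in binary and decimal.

Apply | to each column (1 where either bit is 1):
  0110100010
| 1011100111
------------
  1111100111

Answer: 1111100111 (999)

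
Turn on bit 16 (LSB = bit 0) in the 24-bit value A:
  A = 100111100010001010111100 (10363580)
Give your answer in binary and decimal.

Mask = 1 << 16 = 000000010000000000000000
Bit 16 of A is 0, so OR-ing with the mask flips it to 1.
  100111100010001010111100
| 000000010000000000000000
--------------------------
  100111110010001010111100

Answer: 100111110010001010111100 (10429116)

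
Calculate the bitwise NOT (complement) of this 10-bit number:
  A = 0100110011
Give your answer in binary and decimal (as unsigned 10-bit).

Flip each bit (0->1, 1->0):
  0100110011
  1011001100

Answer: 1011001100 (716)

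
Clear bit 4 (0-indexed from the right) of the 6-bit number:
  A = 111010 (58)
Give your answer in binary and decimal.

Mask = ~(1 << 4) = 101111
Bit 4 of A is 1, so AND-ing with the mask clears it to 0.
  111010
& 101111
--------
  101010

Answer: 101010 (42)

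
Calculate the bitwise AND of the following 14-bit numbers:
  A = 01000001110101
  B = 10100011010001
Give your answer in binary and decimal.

Apply & to each column (1 only where both bits are 1):
  01000001110101
& 10100011010001
----------------
  00000001010001

Answer: 00000001010001 (81)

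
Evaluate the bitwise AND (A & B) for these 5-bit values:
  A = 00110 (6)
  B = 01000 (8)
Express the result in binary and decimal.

Apply & to each column (1 only where both bits are 1):
  00110
& 01000
-------
  00000

Answer: 00000 (0)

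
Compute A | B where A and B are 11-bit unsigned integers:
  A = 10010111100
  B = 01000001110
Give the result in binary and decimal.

Apply | to each column (1 where either bit is 1):
  10010111100
| 01000001110
-------------
  11010111110

Answer: 11010111110 (1726)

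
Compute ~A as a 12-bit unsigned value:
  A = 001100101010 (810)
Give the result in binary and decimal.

Flip each bit (0->1, 1->0):
  001100101010
  110011010101

Answer: 110011010101 (3285)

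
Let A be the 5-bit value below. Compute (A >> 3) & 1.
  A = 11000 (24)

Bit 3 is the 4th from the right.
  11000
   ^
That bit is 1.

Answer: 1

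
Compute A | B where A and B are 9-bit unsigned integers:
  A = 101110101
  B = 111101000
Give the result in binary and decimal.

Apply | to each column (1 where either bit is 1):
  101110101
| 111101000
-----------
  111111101

Answer: 111111101 (509)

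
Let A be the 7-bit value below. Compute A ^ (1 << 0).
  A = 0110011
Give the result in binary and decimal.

Mask = 1 << 0 = 0000001
Bit 0 of A is 1; XOR with the mask flips it to 0.
  0110011
^ 0000001
---------
  0110010

Answer: 0110010 (50)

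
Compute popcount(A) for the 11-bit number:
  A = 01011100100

01011100100
1-bits at positions (from bit 0 = LSB): 2, 5, 6, 7, 9
Count = 5

Answer: 5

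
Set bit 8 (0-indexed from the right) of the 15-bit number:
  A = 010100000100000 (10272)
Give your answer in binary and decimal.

Mask = 1 << 8 = 000000100000000
Bit 8 of A is 0, so OR-ing with the mask flips it to 1.
  010100000100000
| 000000100000000
-----------------
  010100100100000

Answer: 010100100100000 (10528)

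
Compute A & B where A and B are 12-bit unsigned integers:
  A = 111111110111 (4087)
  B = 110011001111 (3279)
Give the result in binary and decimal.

Apply & to each column (1 only where both bits are 1):
  111111110111
& 110011001111
--------------
  110011000111

Answer: 110011000111 (3271)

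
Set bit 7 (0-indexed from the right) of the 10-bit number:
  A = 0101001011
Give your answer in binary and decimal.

Mask = 1 << 7 = 0010000000
Bit 7 of A is 0, so OR-ing with the mask flips it to 1.
  0101001011
| 0010000000
------------
  0111001011

Answer: 0111001011 (459)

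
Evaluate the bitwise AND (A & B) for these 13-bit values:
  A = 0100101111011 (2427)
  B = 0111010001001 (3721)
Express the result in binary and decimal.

Apply & to each column (1 only where both bits are 1):
  0100101111011
& 0111010001001
---------------
  0100000001001

Answer: 0100000001001 (2057)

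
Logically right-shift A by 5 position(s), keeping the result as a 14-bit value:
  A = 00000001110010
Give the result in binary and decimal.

Logical shift right by 5: drop the bottom 5 bit(s), prepend 5 zero(s) on the left.
  00000001110010  ->  keep [000000011], discard [10010], prepend 00000
= 00000000000011

Answer: 00000000000011 (3)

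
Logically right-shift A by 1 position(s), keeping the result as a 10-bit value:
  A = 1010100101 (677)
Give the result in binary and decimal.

Logical shift right by 1: drop the bottom 1 bit(s), prepend 1 zero(s) on the left.
  1010100101  ->  keep [101010010], discard [1], prepend 0
= 0101010010

Answer: 0101010010 (338)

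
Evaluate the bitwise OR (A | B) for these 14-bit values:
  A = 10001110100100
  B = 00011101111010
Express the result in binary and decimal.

Apply | to each column (1 where either bit is 1):
  10001110100100
| 00011101111010
----------------
  10011111111110

Answer: 10011111111110 (10238)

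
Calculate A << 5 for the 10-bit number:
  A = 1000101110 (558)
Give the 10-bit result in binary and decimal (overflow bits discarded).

Shift left by 5: drop the top 5 bit(s), append 5 zero(s) on the right.
  1000101110  ->  discard [10001], keep [01110], append 00000
= 0111000000

Answer: 0111000000 (448)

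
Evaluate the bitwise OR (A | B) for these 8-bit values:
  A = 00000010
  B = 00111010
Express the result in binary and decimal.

Apply | to each column (1 where either bit is 1):
  00000010
| 00111010
----------
  00111010

Answer: 00111010 (58)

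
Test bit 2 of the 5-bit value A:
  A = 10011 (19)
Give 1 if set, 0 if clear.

Bit 2 is the 3rd from the right.
  10011
    ^
That bit is 0.

Answer: 0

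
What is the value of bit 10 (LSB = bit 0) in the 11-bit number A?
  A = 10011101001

Bit 10 is the 11th from the right.
  10011101001
  ^
That bit is 1.

Answer: 1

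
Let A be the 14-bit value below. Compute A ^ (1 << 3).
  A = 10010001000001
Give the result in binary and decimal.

Mask = 1 << 3 = 00000000001000
Bit 3 of A is 0; XOR with the mask flips it to 1.
  10010001000001
^ 00000000001000
----------------
  10010001001001

Answer: 10010001001001 (9289)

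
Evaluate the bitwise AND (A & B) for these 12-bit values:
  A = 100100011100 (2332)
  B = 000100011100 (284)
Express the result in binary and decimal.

Apply & to each column (1 only where both bits are 1):
  100100011100
& 000100011100
--------------
  000100011100

Answer: 000100011100 (284)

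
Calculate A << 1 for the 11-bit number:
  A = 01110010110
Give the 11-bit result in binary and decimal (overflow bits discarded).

Shift left by 1: drop the top 1 bit(s), append 1 zero(s) on the right.
  01110010110  ->  discard [0], keep [1110010110], append 0
= 11100101100

Answer: 11100101100 (1836)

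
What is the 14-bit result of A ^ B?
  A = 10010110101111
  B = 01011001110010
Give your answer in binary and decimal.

Apply ^ to each column (1 where bits differ):
  10010110101111
^ 01011001110010
----------------
  11001111011101

Answer: 11001111011101 (13277)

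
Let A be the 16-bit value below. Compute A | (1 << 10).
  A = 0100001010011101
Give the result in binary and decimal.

Mask = 1 << 10 = 0000010000000000
Bit 10 of A is 0, so OR-ing with the mask flips it to 1.
  0100001010011101
| 0000010000000000
------------------
  0100011010011101

Answer: 0100011010011101 (18077)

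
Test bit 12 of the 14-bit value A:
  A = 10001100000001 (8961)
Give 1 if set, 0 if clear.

Bit 12 is the 13th from the right.
  10001100000001
   ^
That bit is 0.

Answer: 0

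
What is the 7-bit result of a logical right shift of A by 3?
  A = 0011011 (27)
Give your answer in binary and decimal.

Logical shift right by 3: drop the bottom 3 bit(s), prepend 3 zero(s) on the left.
  0011011  ->  keep [0011], discard [011], prepend 000
= 0000011

Answer: 0000011 (3)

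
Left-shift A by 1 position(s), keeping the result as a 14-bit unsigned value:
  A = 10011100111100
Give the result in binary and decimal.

Shift left by 1: drop the top 1 bit(s), append 1 zero(s) on the right.
  10011100111100  ->  discard [1], keep [0011100111100], append 0
= 00111001111000

Answer: 00111001111000 (3704)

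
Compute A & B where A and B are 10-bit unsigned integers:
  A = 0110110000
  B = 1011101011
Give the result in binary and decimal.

Apply & to each column (1 only where both bits are 1):
  0110110000
& 1011101011
------------
  0010100000

Answer: 0010100000 (160)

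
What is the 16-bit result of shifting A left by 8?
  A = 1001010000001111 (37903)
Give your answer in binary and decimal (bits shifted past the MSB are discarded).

Shift left by 8: drop the top 8 bit(s), append 8 zero(s) on the right.
  1001010000001111  ->  discard [10010100], keep [00001111], append 00000000
= 0000111100000000

Answer: 0000111100000000 (3840)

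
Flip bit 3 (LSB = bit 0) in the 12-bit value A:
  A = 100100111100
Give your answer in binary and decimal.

Mask = 1 << 3 = 000000001000
Bit 3 of A is 1; XOR with the mask flips it to 0.
  100100111100
^ 000000001000
--------------
  100100110100

Answer: 100100110100 (2356)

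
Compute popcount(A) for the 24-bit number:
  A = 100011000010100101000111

100011000010100101000111
1-bits at positions (from bit 0 = LSB): 0, 1, 2, 6, 8, 11, 13, 18, 19, 23
Count = 10

Answer: 10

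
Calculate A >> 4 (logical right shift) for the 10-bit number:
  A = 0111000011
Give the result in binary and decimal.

Logical shift right by 4: drop the bottom 4 bit(s), prepend 4 zero(s) on the left.
  0111000011  ->  keep [011100], discard [0011], prepend 0000
= 0000011100

Answer: 0000011100 (28)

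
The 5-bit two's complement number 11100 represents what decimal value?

MSB is 1, so the value is negative. Find the magnitude:
1. Invert bits:  00011
2. Add 1:        00100  = 4
3. Apply sign:   -4

Answer: -4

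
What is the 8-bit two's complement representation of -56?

1. Binary of +56:  00111000
2. Invert bits:     11000111
3. Add 1:           11001000

Answer: 11001000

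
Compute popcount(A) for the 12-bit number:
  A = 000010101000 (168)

000010101000
1-bits at positions (from bit 0 = LSB): 3, 5, 7
Count = 3

Answer: 3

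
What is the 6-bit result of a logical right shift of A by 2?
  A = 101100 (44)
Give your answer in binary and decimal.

Logical shift right by 2: drop the bottom 2 bit(s), prepend 2 zero(s) on the left.
  101100  ->  keep [1011], discard [00], prepend 00
= 001011

Answer: 001011 (11)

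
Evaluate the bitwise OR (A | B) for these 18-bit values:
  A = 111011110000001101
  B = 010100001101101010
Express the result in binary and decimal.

Apply | to each column (1 where either bit is 1):
  111011110000001101
| 010100001101101010
--------------------
  111111111101101111

Answer: 111111111101101111 (261999)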